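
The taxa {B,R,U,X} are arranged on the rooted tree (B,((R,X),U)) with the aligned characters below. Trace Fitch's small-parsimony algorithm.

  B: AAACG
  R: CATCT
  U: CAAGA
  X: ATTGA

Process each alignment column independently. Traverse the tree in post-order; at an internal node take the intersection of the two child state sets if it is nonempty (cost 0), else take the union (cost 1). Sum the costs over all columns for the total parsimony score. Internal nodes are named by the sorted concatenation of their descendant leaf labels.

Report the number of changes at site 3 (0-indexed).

2

RX@0: {C} ∪ {A} = {A,C} (union, +1)
RUX@0: {A,C} ∩ {C} = {C} (intersection, +0)
BRUX@0: {A} ∪ {C} = {A,C} (union, +1)
RX@1: {A} ∪ {T} = {A,T} (union, +1)
RUX@1: {A,T} ∩ {A} = {A} (intersection, +0)
BRUX@1: {A} ∩ {A} = {A} (intersection, +0)
RX@2: {T} ∩ {T} = {T} (intersection, +0)
RUX@2: {T} ∪ {A} = {A,T} (union, +1)
BRUX@2: {A} ∩ {A,T} = {A} (intersection, +0)
RX@3: {C} ∪ {G} = {C,G} (union, +1)
RUX@3: {C,G} ∩ {G} = {G} (intersection, +0)
BRUX@3: {C} ∪ {G} = {C,G} (union, +1)
RX@4: {T} ∪ {A} = {A,T} (union, +1)
RUX@4: {A,T} ∩ {A} = {A} (intersection, +0)
BRUX@4: {G} ∪ {A} = {A,G} (union, +1)
per-site changes: [2, 1, 1, 2, 2]; total = 8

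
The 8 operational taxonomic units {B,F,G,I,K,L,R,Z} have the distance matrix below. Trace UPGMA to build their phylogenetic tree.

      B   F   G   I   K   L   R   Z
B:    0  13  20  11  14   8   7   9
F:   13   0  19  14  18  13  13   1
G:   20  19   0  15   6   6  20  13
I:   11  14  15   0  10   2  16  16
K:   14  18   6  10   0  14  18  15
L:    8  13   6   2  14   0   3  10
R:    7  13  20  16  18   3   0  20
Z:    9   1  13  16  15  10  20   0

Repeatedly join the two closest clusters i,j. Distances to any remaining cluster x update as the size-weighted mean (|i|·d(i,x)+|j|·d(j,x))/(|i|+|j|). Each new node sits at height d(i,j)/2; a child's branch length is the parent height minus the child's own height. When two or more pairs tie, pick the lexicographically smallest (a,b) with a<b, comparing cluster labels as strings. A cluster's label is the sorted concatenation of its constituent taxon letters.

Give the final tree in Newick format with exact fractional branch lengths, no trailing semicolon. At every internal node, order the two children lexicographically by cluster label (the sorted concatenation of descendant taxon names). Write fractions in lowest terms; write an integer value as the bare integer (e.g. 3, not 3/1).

((((B:7/2,R:7/2):5/4,(I:1,L:1):15/4):2,(F:1/2,Z:1/2):25/4):5/6,(G:3,K:3):55/12)

step 1: merge (F,Z) at d=1; branch lengths F→1/2, Z→1/2; new cluster FZ
  updated: d(B,FZ)=11, d(FZ,G)=16, d(FZ,I)=15, d(FZ,K)=33/2, d(FZ,L)=23/2, d(FZ,R)=33/2
step 2: merge (I,L) at d=2; branch lengths I→1, L→1; new cluster IL
  updated: d(B,IL)=19/2, d(FZ,IL)=53/4, d(G,IL)=21/2, d(IL,K)=12, d(IL,R)=19/2
step 3: merge (G,K) at d=6; branch lengths G→3, K→3; new cluster GK
  updated: d(B,GK)=17, d(FZ,GK)=65/4, d(GK,IL)=45/4, d(GK,R)=19
step 4: merge (B,R) at d=7; branch lengths B→7/2, R→7/2; new cluster BR
  updated: d(BR,FZ)=55/4, d(BR,GK)=18, d(BR,IL)=19/2
step 5: merge (BR,IL) at d=19/2; branch lengths BR→5/4, IL→15/4; new cluster BILR
  updated: d(BILR,FZ)=27/2, d(BILR,GK)=117/8
step 6: merge (BILR,FZ) at d=27/2; branch lengths BILR→2, FZ→25/4; new cluster BFILRZ
  updated: d(BFILRZ,GK)=91/6
step 7: merge (BFILRZ,GK) at d=91/6; branch lengths BFILRZ→5/6, GK→55/12; new cluster BFGIKLRZ
final tree: ((((B:7/2,R:7/2):5/4,(I:1,L:1):15/4):2,(F:1/2,Z:1/2):25/4):5/6,(G:3,K:3):55/12)
total length: 104/3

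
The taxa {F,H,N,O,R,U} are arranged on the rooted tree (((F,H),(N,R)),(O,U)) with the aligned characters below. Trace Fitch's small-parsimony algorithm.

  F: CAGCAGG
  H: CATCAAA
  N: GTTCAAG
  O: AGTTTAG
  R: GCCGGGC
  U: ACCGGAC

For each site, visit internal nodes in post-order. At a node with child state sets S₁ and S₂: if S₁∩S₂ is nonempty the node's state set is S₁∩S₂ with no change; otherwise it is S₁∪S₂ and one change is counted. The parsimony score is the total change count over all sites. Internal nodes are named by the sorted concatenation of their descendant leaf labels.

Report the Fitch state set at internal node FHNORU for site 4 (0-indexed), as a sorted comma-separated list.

A,G,T

[col 0] FH: children F:{C}, H:{C} ∩→ {C}; cost 0
[col 0] NR: children N:{G}, R:{G} ∩→ {G}; cost 0
[col 0] FHNR: children FH:{C}, NR:{G} ∪→ {C,G}; cost 1
[col 0] OU: children O:{A}, U:{A} ∩→ {A}; cost 0
[col 0] FHNORU: children FHNR:{C,G}, OU:{A} ∪→ {A,C,G}; cost 1
[col 1] FH: children F:{A}, H:{A} ∩→ {A}; cost 0
[col 1] NR: children N:{T}, R:{C} ∪→ {C,T}; cost 1
[col 1] FHNR: children FH:{A}, NR:{C,T} ∪→ {A,C,T}; cost 1
[col 1] OU: children O:{G}, U:{C} ∪→ {C,G}; cost 1
[col 1] FHNORU: children FHNR:{A,C,T}, OU:{C,G} ∩→ {C}; cost 0
[col 2] FH: children F:{G}, H:{T} ∪→ {G,T}; cost 1
[col 2] NR: children N:{T}, R:{C} ∪→ {C,T}; cost 1
[col 2] FHNR: children FH:{G,T}, NR:{C,T} ∩→ {T}; cost 0
[col 2] OU: children O:{T}, U:{C} ∪→ {C,T}; cost 1
[col 2] FHNORU: children FHNR:{T}, OU:{C,T} ∩→ {T}; cost 0
[col 3] FH: children F:{C}, H:{C} ∩→ {C}; cost 0
[col 3] NR: children N:{C}, R:{G} ∪→ {C,G}; cost 1
[col 3] FHNR: children FH:{C}, NR:{C,G} ∩→ {C}; cost 0
[col 3] OU: children O:{T}, U:{G} ∪→ {G,T}; cost 1
[col 3] FHNORU: children FHNR:{C}, OU:{G,T} ∪→ {C,G,T}; cost 1
[col 4] FH: children F:{A}, H:{A} ∩→ {A}; cost 0
[col 4] NR: children N:{A}, R:{G} ∪→ {A,G}; cost 1
[col 4] FHNR: children FH:{A}, NR:{A,G} ∩→ {A}; cost 0
[col 4] OU: children O:{T}, U:{G} ∪→ {G,T}; cost 1
[col 4] FHNORU: children FHNR:{A}, OU:{G,T} ∪→ {A,G,T}; cost 1
[col 5] FH: children F:{G}, H:{A} ∪→ {A,G}; cost 1
[col 5] NR: children N:{A}, R:{G} ∪→ {A,G}; cost 1
[col 5] FHNR: children FH:{A,G}, NR:{A,G} ∩→ {A,G}; cost 0
[col 5] OU: children O:{A}, U:{A} ∩→ {A}; cost 0
[col 5] FHNORU: children FHNR:{A,G}, OU:{A} ∩→ {A}; cost 0
[col 6] FH: children F:{G}, H:{A} ∪→ {A,G}; cost 1
[col 6] NR: children N:{G}, R:{C} ∪→ {C,G}; cost 1
[col 6] FHNR: children FH:{A,G}, NR:{C,G} ∩→ {G}; cost 0
[col 6] OU: children O:{G}, U:{C} ∪→ {C,G}; cost 1
[col 6] FHNORU: children FHNR:{G}, OU:{C,G} ∩→ {G}; cost 0
per-site changes: [2, 3, 3, 3, 3, 2, 3]; total = 19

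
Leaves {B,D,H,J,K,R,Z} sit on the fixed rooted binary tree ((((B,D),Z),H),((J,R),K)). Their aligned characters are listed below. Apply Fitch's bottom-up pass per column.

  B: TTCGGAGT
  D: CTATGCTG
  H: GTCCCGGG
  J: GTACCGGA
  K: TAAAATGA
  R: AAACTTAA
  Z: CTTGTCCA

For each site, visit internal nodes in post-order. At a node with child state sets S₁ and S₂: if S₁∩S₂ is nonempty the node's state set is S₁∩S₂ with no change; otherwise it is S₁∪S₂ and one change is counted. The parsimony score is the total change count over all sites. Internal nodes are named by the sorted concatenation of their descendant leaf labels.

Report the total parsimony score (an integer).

site 0, node BD: B={T} ∪ D={C} → {C,T} (+1)
site 0, node BDZ: BD={C,T} ∩ Z={C} → {C} (+0)
site 0, node BDHZ: BDZ={C} ∪ H={G} → {C,G} (+1)
site 0, node JR: J={G} ∪ R={A} → {A,G} (+1)
site 0, node JKR: JR={A,G} ∪ K={T} → {A,G,T} (+1)
site 0, node BDHJKRZ: BDHZ={C,G} ∩ JKR={A,G,T} → {G} (+0)
site 1, node BD: B={T} ∩ D={T} → {T} (+0)
site 1, node BDZ: BD={T} ∩ Z={T} → {T} (+0)
site 1, node BDHZ: BDZ={T} ∩ H={T} → {T} (+0)
site 1, node JR: J={T} ∪ R={A} → {A,T} (+1)
site 1, node JKR: JR={A,T} ∩ K={A} → {A} (+0)
site 1, node BDHJKRZ: BDHZ={T} ∪ JKR={A} → {A,T} (+1)
site 2, node BD: B={C} ∪ D={A} → {A,C} (+1)
site 2, node BDZ: BD={A,C} ∪ Z={T} → {A,C,T} (+1)
site 2, node BDHZ: BDZ={A,C,T} ∩ H={C} → {C} (+0)
site 2, node JR: J={A} ∩ R={A} → {A} (+0)
site 2, node JKR: JR={A} ∩ K={A} → {A} (+0)
site 2, node BDHJKRZ: BDHZ={C} ∪ JKR={A} → {A,C} (+1)
site 3, node BD: B={G} ∪ D={T} → {G,T} (+1)
site 3, node BDZ: BD={G,T} ∩ Z={G} → {G} (+0)
site 3, node BDHZ: BDZ={G} ∪ H={C} → {C,G} (+1)
site 3, node JR: J={C} ∩ R={C} → {C} (+0)
site 3, node JKR: JR={C} ∪ K={A} → {A,C} (+1)
site 3, node BDHJKRZ: BDHZ={C,G} ∩ JKR={A,C} → {C} (+0)
site 4, node BD: B={G} ∩ D={G} → {G} (+0)
site 4, node BDZ: BD={G} ∪ Z={T} → {G,T} (+1)
site 4, node BDHZ: BDZ={G,T} ∪ H={C} → {C,G,T} (+1)
site 4, node JR: J={C} ∪ R={T} → {C,T} (+1)
site 4, node JKR: JR={C,T} ∪ K={A} → {A,C,T} (+1)
site 4, node BDHJKRZ: BDHZ={C,G,T} ∩ JKR={A,C,T} → {C,T} (+0)
site 5, node BD: B={A} ∪ D={C} → {A,C} (+1)
site 5, node BDZ: BD={A,C} ∩ Z={C} → {C} (+0)
site 5, node BDHZ: BDZ={C} ∪ H={G} → {C,G} (+1)
site 5, node JR: J={G} ∪ R={T} → {G,T} (+1)
site 5, node JKR: JR={G,T} ∩ K={T} → {T} (+0)
site 5, node BDHJKRZ: BDHZ={C,G} ∪ JKR={T} → {C,G,T} (+1)
site 6, node BD: B={G} ∪ D={T} → {G,T} (+1)
site 6, node BDZ: BD={G,T} ∪ Z={C} → {C,G,T} (+1)
site 6, node BDHZ: BDZ={C,G,T} ∩ H={G} → {G} (+0)
site 6, node JR: J={G} ∪ R={A} → {A,G} (+1)
site 6, node JKR: JR={A,G} ∩ K={G} → {G} (+0)
site 6, node BDHJKRZ: BDHZ={G} ∩ JKR={G} → {G} (+0)
site 7, node BD: B={T} ∪ D={G} → {G,T} (+1)
site 7, node BDZ: BD={G,T} ∪ Z={A} → {A,G,T} (+1)
site 7, node BDHZ: BDZ={A,G,T} ∩ H={G} → {G} (+0)
site 7, node JR: J={A} ∩ R={A} → {A} (+0)
site 7, node JKR: JR={A} ∩ K={A} → {A} (+0)
site 7, node BDHJKRZ: BDHZ={G} ∪ JKR={A} → {A,G} (+1)
per-site changes: [4, 2, 3, 3, 4, 4, 3, 3]; total = 26

26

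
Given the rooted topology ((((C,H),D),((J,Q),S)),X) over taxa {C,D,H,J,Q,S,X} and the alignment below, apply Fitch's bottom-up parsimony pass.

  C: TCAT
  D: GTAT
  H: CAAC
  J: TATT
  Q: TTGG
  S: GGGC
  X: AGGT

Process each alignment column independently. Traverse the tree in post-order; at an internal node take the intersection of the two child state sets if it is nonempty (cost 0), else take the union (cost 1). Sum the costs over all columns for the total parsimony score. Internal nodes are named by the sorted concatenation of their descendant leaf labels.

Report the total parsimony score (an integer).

14

[col 0] CH: children C:{T}, H:{C} ∪→ {C,T}; cost 1
[col 0] CDH: children CH:{C,T}, D:{G} ∪→ {C,G,T}; cost 1
[col 0] JQ: children J:{T}, Q:{T} ∩→ {T}; cost 0
[col 0] JQS: children JQ:{T}, S:{G} ∪→ {G,T}; cost 1
[col 0] CDHJQS: children CDH:{C,G,T}, JQS:{G,T} ∩→ {G,T}; cost 0
[col 0] CDHJQSX: children CDHJQS:{G,T}, X:{A} ∪→ {A,G,T}; cost 1
[col 1] CH: children C:{C}, H:{A} ∪→ {A,C}; cost 1
[col 1] CDH: children CH:{A,C}, D:{T} ∪→ {A,C,T}; cost 1
[col 1] JQ: children J:{A}, Q:{T} ∪→ {A,T}; cost 1
[col 1] JQS: children JQ:{A,T}, S:{G} ∪→ {A,G,T}; cost 1
[col 1] CDHJQS: children CDH:{A,C,T}, JQS:{A,G,T} ∩→ {A,T}; cost 0
[col 1] CDHJQSX: children CDHJQS:{A,T}, X:{G} ∪→ {A,G,T}; cost 1
[col 2] CH: children C:{A}, H:{A} ∩→ {A}; cost 0
[col 2] CDH: children CH:{A}, D:{A} ∩→ {A}; cost 0
[col 2] JQ: children J:{T}, Q:{G} ∪→ {G,T}; cost 1
[col 2] JQS: children JQ:{G,T}, S:{G} ∩→ {G}; cost 0
[col 2] CDHJQS: children CDH:{A}, JQS:{G} ∪→ {A,G}; cost 1
[col 2] CDHJQSX: children CDHJQS:{A,G}, X:{G} ∩→ {G}; cost 0
[col 3] CH: children C:{T}, H:{C} ∪→ {C,T}; cost 1
[col 3] CDH: children CH:{C,T}, D:{T} ∩→ {T}; cost 0
[col 3] JQ: children J:{T}, Q:{G} ∪→ {G,T}; cost 1
[col 3] JQS: children JQ:{G,T}, S:{C} ∪→ {C,G,T}; cost 1
[col 3] CDHJQS: children CDH:{T}, JQS:{C,G,T} ∩→ {T}; cost 0
[col 3] CDHJQSX: children CDHJQS:{T}, X:{T} ∩→ {T}; cost 0
per-site changes: [4, 5, 2, 3]; total = 14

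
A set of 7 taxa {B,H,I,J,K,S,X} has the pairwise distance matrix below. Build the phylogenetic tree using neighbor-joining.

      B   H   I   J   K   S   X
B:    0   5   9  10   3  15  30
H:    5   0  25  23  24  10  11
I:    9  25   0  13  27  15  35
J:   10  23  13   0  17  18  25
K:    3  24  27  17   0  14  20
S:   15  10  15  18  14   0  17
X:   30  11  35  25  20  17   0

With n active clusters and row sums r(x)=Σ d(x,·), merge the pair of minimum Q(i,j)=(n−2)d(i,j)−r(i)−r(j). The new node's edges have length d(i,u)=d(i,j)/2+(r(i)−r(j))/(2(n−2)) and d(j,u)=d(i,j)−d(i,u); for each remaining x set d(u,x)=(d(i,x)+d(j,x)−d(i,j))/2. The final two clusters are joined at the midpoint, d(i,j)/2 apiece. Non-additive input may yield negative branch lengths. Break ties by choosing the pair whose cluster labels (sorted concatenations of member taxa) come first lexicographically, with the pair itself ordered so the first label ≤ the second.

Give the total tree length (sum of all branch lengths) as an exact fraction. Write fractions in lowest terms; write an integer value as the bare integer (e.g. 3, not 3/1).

step 1: merge (H,X) at d=11, Q=-181; branch lengths H→3/2, X→19/2; new cluster HX
  updated: d(B,HX)=12, d(HX,I)=49/2, d(HX,J)=37/2, d(HX,K)=33/2, d(HX,S)=8
step 2: merge (HX,S) at d=8, Q=-235/2; branch lengths HX→83/16, S→45/16; new cluster HSX
  updated: d(B,HSX)=19/2, d(HSX,I)=63/4, d(HSX,J)=57/4, d(HSX,K)=45/4
step 3: merge (B,K) at d=3, Q=-323/4; branch lengths B→-71/24, K→143/24; new cluster BK
  updated: d(BK,HSX)=71/8, d(BK,I)=33/2, d(BK,J)=12
step 4: merge (BK,HSX) at d=71/8, Q=-117/2; branch lengths BK→65/16, HSX→77/16; new cluster BHKSX
  updated: d(BHKSX,I)=187/16, d(BHKSX,J)=139/16
step 5: merge (BHKSX,I) at d=187/16, Q=-267/8; branch lengths BHKSX→59/16, I→8; new cluster BHIKSX
  updated: d(BHIKSX,J)=5
step 6: merge (BHIKSX,J) at d=5; branch lengths BHIKSX→5/2, J→5/2; new cluster BHIJKSX
final tree: ((((B:-71/24,K:143/24):65/16,((H:3/2,X:19/2):83/16,S:45/16):77/16):59/16,I:8):5/2,J:5/2)
total length: 761/16

761/16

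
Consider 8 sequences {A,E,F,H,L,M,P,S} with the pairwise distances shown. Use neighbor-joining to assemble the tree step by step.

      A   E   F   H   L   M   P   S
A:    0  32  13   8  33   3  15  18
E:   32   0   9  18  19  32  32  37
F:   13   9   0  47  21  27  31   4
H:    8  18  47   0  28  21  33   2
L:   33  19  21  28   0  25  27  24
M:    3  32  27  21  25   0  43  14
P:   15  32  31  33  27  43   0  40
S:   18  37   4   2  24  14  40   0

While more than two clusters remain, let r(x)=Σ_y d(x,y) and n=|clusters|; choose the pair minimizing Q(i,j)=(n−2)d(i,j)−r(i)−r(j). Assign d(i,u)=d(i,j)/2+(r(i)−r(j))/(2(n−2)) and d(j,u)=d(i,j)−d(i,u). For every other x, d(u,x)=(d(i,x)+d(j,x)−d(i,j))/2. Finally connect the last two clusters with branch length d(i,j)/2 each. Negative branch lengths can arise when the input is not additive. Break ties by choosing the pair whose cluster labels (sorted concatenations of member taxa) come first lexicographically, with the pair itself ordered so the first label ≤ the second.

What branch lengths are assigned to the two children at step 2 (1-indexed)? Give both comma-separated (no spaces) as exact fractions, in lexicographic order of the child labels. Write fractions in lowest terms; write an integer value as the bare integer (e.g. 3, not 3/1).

step 1: merge (H,S) at d=2, Q=-284; branch lengths H→5/2, S→-1/2; new cluster HS
  updated: d(A,HS)=12, d(E,HS)=53/2, d(F,HS)=49/2, d(HS,L)=25, d(HS,M)=33/2, d(HS,P)=71/2
step 2: merge (A,M) at d=3, Q=-479/2; branch lengths A→-47/20, M→107/20; new cluster AM
  updated: d(AM,E)=61/2, d(AM,F)=37/2, d(AM,HS)=51/4, d(AM,L)=55/2, d(AM,P)=55/2
step 3: merge (AM,HS) at d=51/4, Q=-190; branch lengths AM→87/16, HS→117/16; new cluster AHMS
  updated: d(AHMS,E)=177/8, d(AHMS,F)=121/8, d(AHMS,L)=159/8, d(AHMS,P)=201/8
step 4: merge (E,F) at d=9, Q=-525/4; branch lengths E→11/2, F→7/2; new cluster EF
  updated: d(AHMS,EF)=113/8, d(EF,L)=31/2, d(EF,P)=27
step 5: merge (AHMS,P) at d=201/8, Q=-88; branch lengths AHMS→121/16, P→281/16; new cluster AHMPS
  updated: d(AHMPS,EF)=8, d(AHMPS,L)=87/8
step 6: merge (AHMPS,EF) at d=8, Q=-275/8; branch lengths AHMPS→27/16, EF→101/16; new cluster AEFHMPS
  updated: d(AEFHMPS,L)=147/16
step 7: merge (AEFHMPS,L) at d=147/16; branch lengths AEFHMPS→147/32, L→147/32; new cluster AEFHLMPS
final tree: (((((A:-47/20,M:107/20):87/16,(H:5/2,S:-1/2):117/16):121/16,P:281/16):27/16,(E:11/2,F:7/2):101/16):147/32,L:147/32)
total length: 1105/16

-47/20,107/20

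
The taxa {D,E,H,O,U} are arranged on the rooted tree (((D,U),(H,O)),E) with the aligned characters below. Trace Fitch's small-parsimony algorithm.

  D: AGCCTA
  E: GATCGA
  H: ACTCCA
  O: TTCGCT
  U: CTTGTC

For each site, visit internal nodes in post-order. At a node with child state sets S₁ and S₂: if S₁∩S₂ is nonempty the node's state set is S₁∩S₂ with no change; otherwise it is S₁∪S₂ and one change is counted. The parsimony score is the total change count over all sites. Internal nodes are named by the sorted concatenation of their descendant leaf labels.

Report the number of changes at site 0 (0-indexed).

DU@0: {A} ∪ {C} = {A,C} (union, +1)
HO@0: {A} ∪ {T} = {A,T} (union, +1)
DHOU@0: {A,C} ∩ {A,T} = {A} (intersection, +0)
DEHOU@0: {A} ∪ {G} = {A,G} (union, +1)
DU@1: {G} ∪ {T} = {G,T} (union, +1)
HO@1: {C} ∪ {T} = {C,T} (union, +1)
DHOU@1: {G,T} ∩ {C,T} = {T} (intersection, +0)
DEHOU@1: {T} ∪ {A} = {A,T} (union, +1)
DU@2: {C} ∪ {T} = {C,T} (union, +1)
HO@2: {T} ∪ {C} = {C,T} (union, +1)
DHOU@2: {C,T} ∩ {C,T} = {C,T} (intersection, +0)
DEHOU@2: {C,T} ∩ {T} = {T} (intersection, +0)
DU@3: {C} ∪ {G} = {C,G} (union, +1)
HO@3: {C} ∪ {G} = {C,G} (union, +1)
DHOU@3: {C,G} ∩ {C,G} = {C,G} (intersection, +0)
DEHOU@3: {C,G} ∩ {C} = {C} (intersection, +0)
DU@4: {T} ∩ {T} = {T} (intersection, +0)
HO@4: {C} ∩ {C} = {C} (intersection, +0)
DHOU@4: {T} ∪ {C} = {C,T} (union, +1)
DEHOU@4: {C,T} ∪ {G} = {C,G,T} (union, +1)
DU@5: {A} ∪ {C} = {A,C} (union, +1)
HO@5: {A} ∪ {T} = {A,T} (union, +1)
DHOU@5: {A,C} ∩ {A,T} = {A} (intersection, +0)
DEHOU@5: {A} ∩ {A} = {A} (intersection, +0)
per-site changes: [3, 3, 2, 2, 2, 2]; total = 14

3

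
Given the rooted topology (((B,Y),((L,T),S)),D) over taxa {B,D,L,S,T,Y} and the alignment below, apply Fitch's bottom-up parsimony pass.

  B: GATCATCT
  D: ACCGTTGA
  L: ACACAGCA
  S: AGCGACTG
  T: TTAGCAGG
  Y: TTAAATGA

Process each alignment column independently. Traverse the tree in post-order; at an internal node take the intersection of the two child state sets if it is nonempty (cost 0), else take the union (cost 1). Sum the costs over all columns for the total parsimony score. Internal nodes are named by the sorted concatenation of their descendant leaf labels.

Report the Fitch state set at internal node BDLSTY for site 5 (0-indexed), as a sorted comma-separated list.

T

[col 0] BY: children B:{G}, Y:{T} ∪→ {G,T}; cost 1
[col 0] LT: children L:{A}, T:{T} ∪→ {A,T}; cost 1
[col 0] LST: children LT:{A,T}, S:{A} ∩→ {A}; cost 0
[col 0] BLSTY: children BY:{G,T}, LST:{A} ∪→ {A,G,T}; cost 1
[col 0] BDLSTY: children BLSTY:{A,G,T}, D:{A} ∩→ {A}; cost 0
[col 1] BY: children B:{A}, Y:{T} ∪→ {A,T}; cost 1
[col 1] LT: children L:{C}, T:{T} ∪→ {C,T}; cost 1
[col 1] LST: children LT:{C,T}, S:{G} ∪→ {C,G,T}; cost 1
[col 1] BLSTY: children BY:{A,T}, LST:{C,G,T} ∩→ {T}; cost 0
[col 1] BDLSTY: children BLSTY:{T}, D:{C} ∪→ {C,T}; cost 1
[col 2] BY: children B:{T}, Y:{A} ∪→ {A,T}; cost 1
[col 2] LT: children L:{A}, T:{A} ∩→ {A}; cost 0
[col 2] LST: children LT:{A}, S:{C} ∪→ {A,C}; cost 1
[col 2] BLSTY: children BY:{A,T}, LST:{A,C} ∩→ {A}; cost 0
[col 2] BDLSTY: children BLSTY:{A}, D:{C} ∪→ {A,C}; cost 1
[col 3] BY: children B:{C}, Y:{A} ∪→ {A,C}; cost 1
[col 3] LT: children L:{C}, T:{G} ∪→ {C,G}; cost 1
[col 3] LST: children LT:{C,G}, S:{G} ∩→ {G}; cost 0
[col 3] BLSTY: children BY:{A,C}, LST:{G} ∪→ {A,C,G}; cost 1
[col 3] BDLSTY: children BLSTY:{A,C,G}, D:{G} ∩→ {G}; cost 0
[col 4] BY: children B:{A}, Y:{A} ∩→ {A}; cost 0
[col 4] LT: children L:{A}, T:{C} ∪→ {A,C}; cost 1
[col 4] LST: children LT:{A,C}, S:{A} ∩→ {A}; cost 0
[col 4] BLSTY: children BY:{A}, LST:{A} ∩→ {A}; cost 0
[col 4] BDLSTY: children BLSTY:{A}, D:{T} ∪→ {A,T}; cost 1
[col 5] BY: children B:{T}, Y:{T} ∩→ {T}; cost 0
[col 5] LT: children L:{G}, T:{A} ∪→ {A,G}; cost 1
[col 5] LST: children LT:{A,G}, S:{C} ∪→ {A,C,G}; cost 1
[col 5] BLSTY: children BY:{T}, LST:{A,C,G} ∪→ {A,C,G,T}; cost 1
[col 5] BDLSTY: children BLSTY:{A,C,G,T}, D:{T} ∩→ {T}; cost 0
[col 6] BY: children B:{C}, Y:{G} ∪→ {C,G}; cost 1
[col 6] LT: children L:{C}, T:{G} ∪→ {C,G}; cost 1
[col 6] LST: children LT:{C,G}, S:{T} ∪→ {C,G,T}; cost 1
[col 6] BLSTY: children BY:{C,G}, LST:{C,G,T} ∩→ {C,G}; cost 0
[col 6] BDLSTY: children BLSTY:{C,G}, D:{G} ∩→ {G}; cost 0
[col 7] BY: children B:{T}, Y:{A} ∪→ {A,T}; cost 1
[col 7] LT: children L:{A}, T:{G} ∪→ {A,G}; cost 1
[col 7] LST: children LT:{A,G}, S:{G} ∩→ {G}; cost 0
[col 7] BLSTY: children BY:{A,T}, LST:{G} ∪→ {A,G,T}; cost 1
[col 7] BDLSTY: children BLSTY:{A,G,T}, D:{A} ∩→ {A}; cost 0
per-site changes: [3, 4, 3, 3, 2, 3, 3, 3]; total = 24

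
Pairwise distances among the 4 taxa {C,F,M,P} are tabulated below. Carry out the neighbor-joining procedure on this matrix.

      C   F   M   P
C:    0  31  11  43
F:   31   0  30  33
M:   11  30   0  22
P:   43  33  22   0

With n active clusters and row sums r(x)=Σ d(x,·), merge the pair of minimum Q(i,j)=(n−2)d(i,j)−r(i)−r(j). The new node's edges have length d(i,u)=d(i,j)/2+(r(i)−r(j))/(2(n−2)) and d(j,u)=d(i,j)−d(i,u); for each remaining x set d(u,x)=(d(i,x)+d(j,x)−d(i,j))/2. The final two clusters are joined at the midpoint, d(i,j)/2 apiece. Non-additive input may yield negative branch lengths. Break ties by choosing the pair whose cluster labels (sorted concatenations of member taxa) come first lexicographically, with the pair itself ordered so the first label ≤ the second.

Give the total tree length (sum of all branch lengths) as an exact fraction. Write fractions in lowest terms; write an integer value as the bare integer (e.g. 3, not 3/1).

1. join C+M (d=11, Q=-126) ⇒ CM; edges |C|=11, |M|=0
  updated: d(CM,F)=25, d(CM,P)=27
2. join CM+F (d=25, Q=-85) ⇒ CFM; edges |CM|=19/2, |F|=31/2
  updated: d(CFM,P)=35/2
3. join CFM+P (d=35/2) ⇒ CFMP; edges |CFM|=35/4, |P|=35/4
final tree: (((C:11,M:0):19/2,F:31/2):35/4,P:35/4)
total length: 107/2

107/2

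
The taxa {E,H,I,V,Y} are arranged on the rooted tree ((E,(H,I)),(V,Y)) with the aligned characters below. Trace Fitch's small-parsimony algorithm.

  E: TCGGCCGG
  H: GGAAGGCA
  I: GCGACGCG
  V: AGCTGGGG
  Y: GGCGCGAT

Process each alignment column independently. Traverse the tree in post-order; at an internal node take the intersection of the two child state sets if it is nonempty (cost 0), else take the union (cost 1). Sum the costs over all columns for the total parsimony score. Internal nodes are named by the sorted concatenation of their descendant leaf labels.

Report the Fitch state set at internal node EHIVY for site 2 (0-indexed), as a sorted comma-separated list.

site 0, node HI: H={G} ∩ I={G} → {G} (+0)
site 0, node EHI: E={T} ∪ HI={G} → {G,T} (+1)
site 0, node VY: V={A} ∪ Y={G} → {A,G} (+1)
site 0, node EHIVY: EHI={G,T} ∩ VY={A,G} → {G} (+0)
site 1, node HI: H={G} ∪ I={C} → {C,G} (+1)
site 1, node EHI: E={C} ∩ HI={C,G} → {C} (+0)
site 1, node VY: V={G} ∩ Y={G} → {G} (+0)
site 1, node EHIVY: EHI={C} ∪ VY={G} → {C,G} (+1)
site 2, node HI: H={A} ∪ I={G} → {A,G} (+1)
site 2, node EHI: E={G} ∩ HI={A,G} → {G} (+0)
site 2, node VY: V={C} ∩ Y={C} → {C} (+0)
site 2, node EHIVY: EHI={G} ∪ VY={C} → {C,G} (+1)
site 3, node HI: H={A} ∩ I={A} → {A} (+0)
site 3, node EHI: E={G} ∪ HI={A} → {A,G} (+1)
site 3, node VY: V={T} ∪ Y={G} → {G,T} (+1)
site 3, node EHIVY: EHI={A,G} ∩ VY={G,T} → {G} (+0)
site 4, node HI: H={G} ∪ I={C} → {C,G} (+1)
site 4, node EHI: E={C} ∩ HI={C,G} → {C} (+0)
site 4, node VY: V={G} ∪ Y={C} → {C,G} (+1)
site 4, node EHIVY: EHI={C} ∩ VY={C,G} → {C} (+0)
site 5, node HI: H={G} ∩ I={G} → {G} (+0)
site 5, node EHI: E={C} ∪ HI={G} → {C,G} (+1)
site 5, node VY: V={G} ∩ Y={G} → {G} (+0)
site 5, node EHIVY: EHI={C,G} ∩ VY={G} → {G} (+0)
site 6, node HI: H={C} ∩ I={C} → {C} (+0)
site 6, node EHI: E={G} ∪ HI={C} → {C,G} (+1)
site 6, node VY: V={G} ∪ Y={A} → {A,G} (+1)
site 6, node EHIVY: EHI={C,G} ∩ VY={A,G} → {G} (+0)
site 7, node HI: H={A} ∪ I={G} → {A,G} (+1)
site 7, node EHI: E={G} ∩ HI={A,G} → {G} (+0)
site 7, node VY: V={G} ∪ Y={T} → {G,T} (+1)
site 7, node EHIVY: EHI={G} ∩ VY={G,T} → {G} (+0)
per-site changes: [2, 2, 2, 2, 2, 1, 2, 2]; total = 15

C,G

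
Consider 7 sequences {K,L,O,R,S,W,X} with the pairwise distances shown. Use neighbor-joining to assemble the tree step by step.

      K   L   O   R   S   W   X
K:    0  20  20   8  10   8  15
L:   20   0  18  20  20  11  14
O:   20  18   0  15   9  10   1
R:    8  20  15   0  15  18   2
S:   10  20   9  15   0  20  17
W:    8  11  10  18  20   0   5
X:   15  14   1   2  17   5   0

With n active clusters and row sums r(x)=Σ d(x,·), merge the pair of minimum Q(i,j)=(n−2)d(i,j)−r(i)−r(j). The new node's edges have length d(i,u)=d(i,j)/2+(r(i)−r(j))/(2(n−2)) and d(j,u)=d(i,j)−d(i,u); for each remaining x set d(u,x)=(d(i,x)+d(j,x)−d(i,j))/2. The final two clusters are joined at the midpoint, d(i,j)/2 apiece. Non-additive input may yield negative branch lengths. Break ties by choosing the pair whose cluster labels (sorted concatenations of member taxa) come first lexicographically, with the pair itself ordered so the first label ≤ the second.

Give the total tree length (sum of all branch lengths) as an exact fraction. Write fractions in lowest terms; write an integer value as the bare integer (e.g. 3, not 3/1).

step 1: merge (K,S) at d=10, Q=-122; branch lengths K→4, S→6; new cluster KS
  updated: d(KS,L)=15, d(KS,O)=19/2, d(KS,R)=13/2, d(KS,W)=9, d(KS,X)=11
step 2: merge (L,W) at d=11, Q=-87; branch lengths L→69/8, W→19/8; new cluster LW
  updated: d(KS,LW)=13/2, d(LW,O)=17/2, d(LW,R)=27/2, d(LW,X)=4
step 3: merge (KS,R) at d=13/2, Q=-51; branch lengths KS→8/3, R→23/6; new cluster KRS
  updated: d(KRS,LW)=27/4, d(KRS,O)=9, d(KRS,X)=13/4
step 4: merge (KRS,LW) at d=27/4, Q=-99/4; branch lengths KRS→53/16, LW→55/16; new cluster KLRSW
  updated: d(KLRSW,O)=43/8, d(KLRSW,X)=1/4
step 5: merge (KLRSW,O) at d=43/8, Q=-53/8; branch lengths KLRSW→37/16, O→49/16; new cluster KLORSW
  updated: d(KLORSW,X)=-33/16
step 6: merge (KLORSW,X) at d=-33/16; branch lengths KLORSW→-33/32, X→-33/32; new cluster KLORSWX
final tree: (((((K:4,S:6):8/3,R:23/6):53/16,(L:69/8,W:19/8):55/16):37/16,O:49/16):-33/32,X:-33/32)
total length: 601/16

601/16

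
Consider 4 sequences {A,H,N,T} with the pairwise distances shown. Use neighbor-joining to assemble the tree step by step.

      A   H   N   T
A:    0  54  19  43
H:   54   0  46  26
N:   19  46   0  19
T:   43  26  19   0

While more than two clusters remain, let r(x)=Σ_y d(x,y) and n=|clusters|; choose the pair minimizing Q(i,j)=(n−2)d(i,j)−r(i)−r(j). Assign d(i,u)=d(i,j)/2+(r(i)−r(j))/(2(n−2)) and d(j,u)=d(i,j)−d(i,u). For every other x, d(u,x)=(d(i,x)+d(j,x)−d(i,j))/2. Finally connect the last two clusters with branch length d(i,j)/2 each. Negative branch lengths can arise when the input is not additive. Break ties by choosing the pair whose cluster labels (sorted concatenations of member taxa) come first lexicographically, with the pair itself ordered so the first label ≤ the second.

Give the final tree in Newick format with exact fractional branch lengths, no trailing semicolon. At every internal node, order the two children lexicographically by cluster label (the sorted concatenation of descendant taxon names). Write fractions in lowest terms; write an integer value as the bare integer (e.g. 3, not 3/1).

iteration 1: select A,N (d=19, Q=-162); attach at lengths (35/2, 3/2); label the merged cluster AN
  updated: d(AN,H)=81/2, d(AN,T)=43/2
iteration 2: select AN,H (d=81/2, Q=-88); attach at lengths (18, 45/2); label the merged cluster AHN
  updated: d(AHN,T)=7/2
iteration 3: select AHN,T (d=7/2); attach at lengths (7/4, 7/4); label the merged cluster AHNT
final tree: (((A:35/2,N:3/2):18,H:45/2):7/4,T:7/4)
total length: 63

(((A:35/2,N:3/2):18,H:45/2):7/4,T:7/4)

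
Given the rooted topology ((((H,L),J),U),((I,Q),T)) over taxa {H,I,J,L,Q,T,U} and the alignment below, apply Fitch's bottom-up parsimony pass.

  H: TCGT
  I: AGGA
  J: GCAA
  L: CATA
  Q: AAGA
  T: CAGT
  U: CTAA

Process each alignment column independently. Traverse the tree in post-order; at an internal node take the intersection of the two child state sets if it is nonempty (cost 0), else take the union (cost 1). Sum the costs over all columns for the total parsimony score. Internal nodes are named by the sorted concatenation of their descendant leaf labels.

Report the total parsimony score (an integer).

12

site 0, node HL: H={T} ∪ L={C} → {C,T} (+1)
site 0, node HJL: HL={C,T} ∪ J={G} → {C,G,T} (+1)
site 0, node HJLU: HJL={C,G,T} ∩ U={C} → {C} (+0)
site 0, node IQ: I={A} ∩ Q={A} → {A} (+0)
site 0, node IQT: IQ={A} ∪ T={C} → {A,C} (+1)
site 0, node HIJLQTU: HJLU={C} ∩ IQT={A,C} → {C} (+0)
site 1, node HL: H={C} ∪ L={A} → {A,C} (+1)
site 1, node HJL: HL={A,C} ∩ J={C} → {C} (+0)
site 1, node HJLU: HJL={C} ∪ U={T} → {C,T} (+1)
site 1, node IQ: I={G} ∪ Q={A} → {A,G} (+1)
site 1, node IQT: IQ={A,G} ∩ T={A} → {A} (+0)
site 1, node HIJLQTU: HJLU={C,T} ∪ IQT={A} → {A,C,T} (+1)
site 2, node HL: H={G} ∪ L={T} → {G,T} (+1)
site 2, node HJL: HL={G,T} ∪ J={A} → {A,G,T} (+1)
site 2, node HJLU: HJL={A,G,T} ∩ U={A} → {A} (+0)
site 2, node IQ: I={G} ∩ Q={G} → {G} (+0)
site 2, node IQT: IQ={G} ∩ T={G} → {G} (+0)
site 2, node HIJLQTU: HJLU={A} ∪ IQT={G} → {A,G} (+1)
site 3, node HL: H={T} ∪ L={A} → {A,T} (+1)
site 3, node HJL: HL={A,T} ∩ J={A} → {A} (+0)
site 3, node HJLU: HJL={A} ∩ U={A} → {A} (+0)
site 3, node IQ: I={A} ∩ Q={A} → {A} (+0)
site 3, node IQT: IQ={A} ∪ T={T} → {A,T} (+1)
site 3, node HIJLQTU: HJLU={A} ∩ IQT={A,T} → {A} (+0)
per-site changes: [3, 4, 3, 2]; total = 12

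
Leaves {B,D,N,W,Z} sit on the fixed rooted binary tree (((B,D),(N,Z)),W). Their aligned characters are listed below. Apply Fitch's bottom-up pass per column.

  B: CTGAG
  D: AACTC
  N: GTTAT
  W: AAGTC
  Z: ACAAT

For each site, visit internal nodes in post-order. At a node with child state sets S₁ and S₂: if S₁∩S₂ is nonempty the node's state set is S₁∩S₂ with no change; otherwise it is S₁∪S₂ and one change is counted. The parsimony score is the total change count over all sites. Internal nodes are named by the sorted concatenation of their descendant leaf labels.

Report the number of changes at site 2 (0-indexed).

3

[col 0] BD: children B:{C}, D:{A} ∪→ {A,C}; cost 1
[col 0] NZ: children N:{G}, Z:{A} ∪→ {A,G}; cost 1
[col 0] BDNZ: children BD:{A,C}, NZ:{A,G} ∩→ {A}; cost 0
[col 0] BDNWZ: children BDNZ:{A}, W:{A} ∩→ {A}; cost 0
[col 1] BD: children B:{T}, D:{A} ∪→ {A,T}; cost 1
[col 1] NZ: children N:{T}, Z:{C} ∪→ {C,T}; cost 1
[col 1] BDNZ: children BD:{A,T}, NZ:{C,T} ∩→ {T}; cost 0
[col 1] BDNWZ: children BDNZ:{T}, W:{A} ∪→ {A,T}; cost 1
[col 2] BD: children B:{G}, D:{C} ∪→ {C,G}; cost 1
[col 2] NZ: children N:{T}, Z:{A} ∪→ {A,T}; cost 1
[col 2] BDNZ: children BD:{C,G}, NZ:{A,T} ∪→ {A,C,G,T}; cost 1
[col 2] BDNWZ: children BDNZ:{A,C,G,T}, W:{G} ∩→ {G}; cost 0
[col 3] BD: children B:{A}, D:{T} ∪→ {A,T}; cost 1
[col 3] NZ: children N:{A}, Z:{A} ∩→ {A}; cost 0
[col 3] BDNZ: children BD:{A,T}, NZ:{A} ∩→ {A}; cost 0
[col 3] BDNWZ: children BDNZ:{A}, W:{T} ∪→ {A,T}; cost 1
[col 4] BD: children B:{G}, D:{C} ∪→ {C,G}; cost 1
[col 4] NZ: children N:{T}, Z:{T} ∩→ {T}; cost 0
[col 4] BDNZ: children BD:{C,G}, NZ:{T} ∪→ {C,G,T}; cost 1
[col 4] BDNWZ: children BDNZ:{C,G,T}, W:{C} ∩→ {C}; cost 0
per-site changes: [2, 3, 3, 2, 2]; total = 12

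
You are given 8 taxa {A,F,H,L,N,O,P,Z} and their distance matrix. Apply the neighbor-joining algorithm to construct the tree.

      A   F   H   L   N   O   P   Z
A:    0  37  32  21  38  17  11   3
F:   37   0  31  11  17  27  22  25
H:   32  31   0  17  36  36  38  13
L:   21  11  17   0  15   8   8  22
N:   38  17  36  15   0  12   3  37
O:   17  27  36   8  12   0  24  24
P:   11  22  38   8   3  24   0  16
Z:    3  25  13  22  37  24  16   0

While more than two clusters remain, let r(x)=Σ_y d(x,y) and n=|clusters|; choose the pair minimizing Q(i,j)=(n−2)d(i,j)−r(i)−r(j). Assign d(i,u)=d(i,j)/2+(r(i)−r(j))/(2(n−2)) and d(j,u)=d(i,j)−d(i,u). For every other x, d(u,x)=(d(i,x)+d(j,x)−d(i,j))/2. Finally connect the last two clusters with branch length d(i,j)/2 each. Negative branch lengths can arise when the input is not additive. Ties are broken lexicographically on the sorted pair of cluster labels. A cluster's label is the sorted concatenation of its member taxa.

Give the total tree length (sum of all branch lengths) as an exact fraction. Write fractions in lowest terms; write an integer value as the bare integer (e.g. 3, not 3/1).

step 1: merge (A,Z) at d=3, Q=-281; branch lengths A→37/12, Z→-1/12; new cluster AZ
  updated: d(AZ,F)=59/2, d(AZ,H)=21, d(AZ,L)=20, d(AZ,N)=36, d(AZ,O)=19, d(AZ,P)=12
step 2: merge (AZ,H) at d=21, Q=-423/2; branch lengths AZ→127/20, H→293/20; new cluster AHZ
  updated: d(AHZ,F)=79/4, d(AHZ,L)=8, d(AHZ,N)=51/2, d(AHZ,O)=17, d(AHZ,P)=29/2
step 3: merge (N,P) at d=3, Q=-132; branch lengths N→13/8, P→11/8; new cluster NP
  updated: d(AHZ,NP)=37/2, d(F,NP)=18, d(L,NP)=10, d(NP,O)=33/2
step 4: merge (F,NP) at d=18, Q=-339/4; branch lengths F→89/8, NP→55/8; new cluster FNP
  updated: d(AHZ,FNP)=81/8, d(FNP,L)=3/2, d(FNP,O)=51/4
step 5: merge (AHZ,FNP) at d=81/8, Q=-157/4; branch lengths AHZ→31/4, FNP→19/8; new cluster AFHNPZ
  updated: d(AFHNPZ,L)=-5/16, d(AFHNPZ,O)=157/16
step 6: merge (AFHNPZ,L) at d=-5/16, Q=-35/2; branch lengths AFHNPZ→3/4, L→-17/16; new cluster AFHLNPZ
  updated: d(AFHLNPZ,O)=145/16
step 7: merge (AFHLNPZ,O) at d=145/16; branch lengths AFHLNPZ→145/32, O→145/32; new cluster AFHLNOPZ
final tree: (((((A:37/12,Z:-1/12):127/20,H:293/20):31/4,(F:89/8,(N:13/8,P:11/8):55/8):19/8):3/4,L:-17/16):145/32,O:145/32)
total length: 511/8

511/8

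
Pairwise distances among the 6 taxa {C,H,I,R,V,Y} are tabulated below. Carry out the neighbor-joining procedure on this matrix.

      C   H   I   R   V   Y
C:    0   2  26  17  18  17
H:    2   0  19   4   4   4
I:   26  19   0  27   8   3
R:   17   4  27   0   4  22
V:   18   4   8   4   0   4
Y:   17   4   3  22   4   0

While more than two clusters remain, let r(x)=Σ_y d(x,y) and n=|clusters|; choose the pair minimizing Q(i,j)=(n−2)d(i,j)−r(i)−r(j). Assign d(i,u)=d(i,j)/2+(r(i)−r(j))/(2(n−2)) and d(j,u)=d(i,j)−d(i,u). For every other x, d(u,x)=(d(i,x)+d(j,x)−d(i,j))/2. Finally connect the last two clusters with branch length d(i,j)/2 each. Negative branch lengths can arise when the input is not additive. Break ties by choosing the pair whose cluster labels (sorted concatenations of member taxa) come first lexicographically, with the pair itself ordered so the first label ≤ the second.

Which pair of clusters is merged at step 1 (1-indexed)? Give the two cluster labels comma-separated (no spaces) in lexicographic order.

1. join I+Y (d=3, Q=-121) ⇒ IY; edges |I|=45/8, |Y|=-21/8
  updated: d(C,IY)=20, d(H,IY)=10, d(IY,R)=23, d(IY,V)=9/2
2. join IY+V (d=9/2, Q=-149/2) ⇒ IVY; edges |IY|=27/4, |V|=-9/4
  updated: d(C,IVY)=67/4, d(H,IVY)=19/4, d(IVY,R)=45/4
3. join C+H (d=2, Q=-85/2) ⇒ CH; edges |C|=29/4, |H|=-21/4
  updated: d(CH,IVY)=39/4, d(CH,R)=19/2
4. join CH+IVY (d=39/4, Q=-61/2) ⇒ CHIVY; edges |CH|=4, |IVY|=23/4
  updated: d(CHIVY,R)=11/2
5. join CHIVY+R (d=11/2) ⇒ CHIRVY; edges |CHIVY|=11/4, |R|=11/4
final tree: (((C:29/4,H:-21/4):4,((I:45/8,Y:-21/8):27/4,V:-9/4):23/4):11/4,R:11/4)
total length: 99/4

I,Y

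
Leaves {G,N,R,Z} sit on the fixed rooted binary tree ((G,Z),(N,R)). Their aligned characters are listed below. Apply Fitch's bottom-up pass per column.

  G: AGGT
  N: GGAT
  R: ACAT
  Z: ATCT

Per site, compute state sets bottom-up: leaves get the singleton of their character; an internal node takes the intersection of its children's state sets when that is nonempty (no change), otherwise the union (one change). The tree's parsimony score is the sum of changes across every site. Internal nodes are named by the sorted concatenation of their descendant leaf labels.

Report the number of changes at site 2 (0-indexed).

2

[col 0] GZ: children G:{A}, Z:{A} ∩→ {A}; cost 0
[col 0] NR: children N:{G}, R:{A} ∪→ {A,G}; cost 1
[col 0] GNRZ: children GZ:{A}, NR:{A,G} ∩→ {A}; cost 0
[col 1] GZ: children G:{G}, Z:{T} ∪→ {G,T}; cost 1
[col 1] NR: children N:{G}, R:{C} ∪→ {C,G}; cost 1
[col 1] GNRZ: children GZ:{G,T}, NR:{C,G} ∩→ {G}; cost 0
[col 2] GZ: children G:{G}, Z:{C} ∪→ {C,G}; cost 1
[col 2] NR: children N:{A}, R:{A} ∩→ {A}; cost 0
[col 2] GNRZ: children GZ:{C,G}, NR:{A} ∪→ {A,C,G}; cost 1
[col 3] GZ: children G:{T}, Z:{T} ∩→ {T}; cost 0
[col 3] NR: children N:{T}, R:{T} ∩→ {T}; cost 0
[col 3] GNRZ: children GZ:{T}, NR:{T} ∩→ {T}; cost 0
per-site changes: [1, 2, 2, 0]; total = 5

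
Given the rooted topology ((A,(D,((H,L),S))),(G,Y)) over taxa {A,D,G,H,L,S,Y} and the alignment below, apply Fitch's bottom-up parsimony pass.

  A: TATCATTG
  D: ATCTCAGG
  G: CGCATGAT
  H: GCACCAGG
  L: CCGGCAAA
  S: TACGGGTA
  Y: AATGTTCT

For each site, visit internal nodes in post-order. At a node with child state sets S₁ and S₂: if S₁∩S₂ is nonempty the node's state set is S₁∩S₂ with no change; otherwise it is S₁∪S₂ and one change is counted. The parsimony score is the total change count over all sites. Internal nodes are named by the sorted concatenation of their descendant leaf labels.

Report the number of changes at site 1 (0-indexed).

[col 0] HL: children H:{G}, L:{C} ∪→ {C,G}; cost 1
[col 0] HLS: children HL:{C,G}, S:{T} ∪→ {C,G,T}; cost 1
[col 0] DHLS: children D:{A}, HLS:{C,G,T} ∪→ {A,C,G,T}; cost 1
[col 0] ADHLS: children A:{T}, DHLS:{A,C,G,T} ∩→ {T}; cost 0
[col 0] GY: children G:{C}, Y:{A} ∪→ {A,C}; cost 1
[col 0] ADGHLSY: children ADHLS:{T}, GY:{A,C} ∪→ {A,C,T}; cost 1
[col 1] HL: children H:{C}, L:{C} ∩→ {C}; cost 0
[col 1] HLS: children HL:{C}, S:{A} ∪→ {A,C}; cost 1
[col 1] DHLS: children D:{T}, HLS:{A,C} ∪→ {A,C,T}; cost 1
[col 1] ADHLS: children A:{A}, DHLS:{A,C,T} ∩→ {A}; cost 0
[col 1] GY: children G:{G}, Y:{A} ∪→ {A,G}; cost 1
[col 1] ADGHLSY: children ADHLS:{A}, GY:{A,G} ∩→ {A}; cost 0
[col 2] HL: children H:{A}, L:{G} ∪→ {A,G}; cost 1
[col 2] HLS: children HL:{A,G}, S:{C} ∪→ {A,C,G}; cost 1
[col 2] DHLS: children D:{C}, HLS:{A,C,G} ∩→ {C}; cost 0
[col 2] ADHLS: children A:{T}, DHLS:{C} ∪→ {C,T}; cost 1
[col 2] GY: children G:{C}, Y:{T} ∪→ {C,T}; cost 1
[col 2] ADGHLSY: children ADHLS:{C,T}, GY:{C,T} ∩→ {C,T}; cost 0
[col 3] HL: children H:{C}, L:{G} ∪→ {C,G}; cost 1
[col 3] HLS: children HL:{C,G}, S:{G} ∩→ {G}; cost 0
[col 3] DHLS: children D:{T}, HLS:{G} ∪→ {G,T}; cost 1
[col 3] ADHLS: children A:{C}, DHLS:{G,T} ∪→ {C,G,T}; cost 1
[col 3] GY: children G:{A}, Y:{G} ∪→ {A,G}; cost 1
[col 3] ADGHLSY: children ADHLS:{C,G,T}, GY:{A,G} ∩→ {G}; cost 0
[col 4] HL: children H:{C}, L:{C} ∩→ {C}; cost 0
[col 4] HLS: children HL:{C}, S:{G} ∪→ {C,G}; cost 1
[col 4] DHLS: children D:{C}, HLS:{C,G} ∩→ {C}; cost 0
[col 4] ADHLS: children A:{A}, DHLS:{C} ∪→ {A,C}; cost 1
[col 4] GY: children G:{T}, Y:{T} ∩→ {T}; cost 0
[col 4] ADGHLSY: children ADHLS:{A,C}, GY:{T} ∪→ {A,C,T}; cost 1
[col 5] HL: children H:{A}, L:{A} ∩→ {A}; cost 0
[col 5] HLS: children HL:{A}, S:{G} ∪→ {A,G}; cost 1
[col 5] DHLS: children D:{A}, HLS:{A,G} ∩→ {A}; cost 0
[col 5] ADHLS: children A:{T}, DHLS:{A} ∪→ {A,T}; cost 1
[col 5] GY: children G:{G}, Y:{T} ∪→ {G,T}; cost 1
[col 5] ADGHLSY: children ADHLS:{A,T}, GY:{G,T} ∩→ {T}; cost 0
[col 6] HL: children H:{G}, L:{A} ∪→ {A,G}; cost 1
[col 6] HLS: children HL:{A,G}, S:{T} ∪→ {A,G,T}; cost 1
[col 6] DHLS: children D:{G}, HLS:{A,G,T} ∩→ {G}; cost 0
[col 6] ADHLS: children A:{T}, DHLS:{G} ∪→ {G,T}; cost 1
[col 6] GY: children G:{A}, Y:{C} ∪→ {A,C}; cost 1
[col 6] ADGHLSY: children ADHLS:{G,T}, GY:{A,C} ∪→ {A,C,G,T}; cost 1
[col 7] HL: children H:{G}, L:{A} ∪→ {A,G}; cost 1
[col 7] HLS: children HL:{A,G}, S:{A} ∩→ {A}; cost 0
[col 7] DHLS: children D:{G}, HLS:{A} ∪→ {A,G}; cost 1
[col 7] ADHLS: children A:{G}, DHLS:{A,G} ∩→ {G}; cost 0
[col 7] GY: children G:{T}, Y:{T} ∩→ {T}; cost 0
[col 7] ADGHLSY: children ADHLS:{G}, GY:{T} ∪→ {G,T}; cost 1
per-site changes: [5, 3, 4, 4, 3, 3, 5, 3]; total = 30

3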